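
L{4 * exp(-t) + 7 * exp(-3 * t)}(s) 7/(s + 3) + 4/(s + 1)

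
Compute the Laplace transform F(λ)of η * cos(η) (λ^2-1)/(λ^2 + 1)^2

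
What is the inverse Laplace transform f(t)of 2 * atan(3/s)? 2 * sin(3 * t)/t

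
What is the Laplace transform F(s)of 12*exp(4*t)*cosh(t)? 12*(s - 4)/((s - 4)^2 - 1)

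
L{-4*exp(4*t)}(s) -4/(s - 4)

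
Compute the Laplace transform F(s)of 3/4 3/(4 * s)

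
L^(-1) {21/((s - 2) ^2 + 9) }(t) 7*exp(2*t)*sin(3*t) 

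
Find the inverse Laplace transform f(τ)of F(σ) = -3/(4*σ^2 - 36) -sinh(3*τ)/4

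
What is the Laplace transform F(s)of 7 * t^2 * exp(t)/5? 14/(5 * (s - 1)^3)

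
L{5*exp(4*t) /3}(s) 5/(3*(s - 4) ) 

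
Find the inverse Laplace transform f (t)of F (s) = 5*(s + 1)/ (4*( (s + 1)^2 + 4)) 5*exp (-t)*cos (2*t)/4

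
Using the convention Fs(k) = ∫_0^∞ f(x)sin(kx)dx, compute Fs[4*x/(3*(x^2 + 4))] 2*pi*exp(-2*k)/3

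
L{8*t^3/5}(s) 48/(5*s^4)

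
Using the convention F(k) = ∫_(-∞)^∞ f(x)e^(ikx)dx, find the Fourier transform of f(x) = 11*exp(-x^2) 11*sqrt(pi)*exp(-k^2/4)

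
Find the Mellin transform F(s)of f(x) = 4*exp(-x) 4*gamma(s)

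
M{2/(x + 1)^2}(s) -2*pi*(s - 1)/sin(pi*s)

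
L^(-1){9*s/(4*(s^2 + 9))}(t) 9*cos(3*t)/4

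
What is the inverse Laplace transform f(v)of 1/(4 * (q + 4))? exp(-4 * v)/4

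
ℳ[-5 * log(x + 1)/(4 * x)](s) 5 * pi * csc(pi * s)/(4 * (s - 1))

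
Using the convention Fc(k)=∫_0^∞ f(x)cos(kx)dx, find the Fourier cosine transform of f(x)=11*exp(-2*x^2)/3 11*sqrt(2)*sqrt(pi)*exp(-k^2/8)/12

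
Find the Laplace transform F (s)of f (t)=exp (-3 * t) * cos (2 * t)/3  (s + 3)/ (3 * ( (s + 3)^2 + 4))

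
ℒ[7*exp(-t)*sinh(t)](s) 7/(s*(s + 2))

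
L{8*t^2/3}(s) 16/(3*s^3)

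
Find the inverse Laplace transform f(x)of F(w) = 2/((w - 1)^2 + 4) exp(x)*sin(2*x)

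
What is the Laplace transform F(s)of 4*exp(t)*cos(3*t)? 4*(s - 1)/((s - 1)^2+9)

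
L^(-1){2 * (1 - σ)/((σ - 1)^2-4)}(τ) -2 * exp(τ) * cosh(2 * τ)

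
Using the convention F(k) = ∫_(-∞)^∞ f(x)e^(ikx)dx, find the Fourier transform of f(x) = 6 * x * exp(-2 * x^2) 3 * sqrt(2) * I * sqrt(pi) * k * exp(-k^2/8)/4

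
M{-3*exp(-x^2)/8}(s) -3*gamma(s/2)/16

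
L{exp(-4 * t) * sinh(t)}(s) 1/((s + 4)^2 - 1)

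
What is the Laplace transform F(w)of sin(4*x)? 4/(w^2 + 16)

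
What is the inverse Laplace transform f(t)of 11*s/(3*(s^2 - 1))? 11*cosh(t)/3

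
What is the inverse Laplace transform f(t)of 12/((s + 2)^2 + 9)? 4 * exp(-2 * t) * sin(3 * t)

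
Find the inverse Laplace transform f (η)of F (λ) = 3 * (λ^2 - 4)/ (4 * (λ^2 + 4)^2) 3 * η * cos (2 * η)/4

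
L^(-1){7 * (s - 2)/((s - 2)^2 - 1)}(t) 7 * exp(2 * t) * cosh(t)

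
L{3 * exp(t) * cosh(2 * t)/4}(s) 3 * (s - 1)/(4 * ((s - 1)^2 - 4))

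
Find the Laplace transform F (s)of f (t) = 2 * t 2/s^2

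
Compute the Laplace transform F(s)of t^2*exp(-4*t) 2/(s+4)^3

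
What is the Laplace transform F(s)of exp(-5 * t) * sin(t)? 1/((s + 5)^2 + 1)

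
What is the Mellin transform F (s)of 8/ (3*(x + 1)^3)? 4*pi*(s - 2)*(s - 1)/ (3*sin (pi*s))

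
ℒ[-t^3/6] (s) -1/s^4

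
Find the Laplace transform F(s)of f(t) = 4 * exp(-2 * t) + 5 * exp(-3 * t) 4/(s + 2) + 5/(s + 3)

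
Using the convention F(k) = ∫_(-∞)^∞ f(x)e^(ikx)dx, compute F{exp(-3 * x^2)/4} sqrt(3) * sqrt(pi) * exp(-k^2/12)/12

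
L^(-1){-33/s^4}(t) -11 * t^3/2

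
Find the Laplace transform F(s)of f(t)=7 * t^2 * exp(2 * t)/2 7/(s - 2)^3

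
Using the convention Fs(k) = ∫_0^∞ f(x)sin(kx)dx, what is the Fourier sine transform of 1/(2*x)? pi/4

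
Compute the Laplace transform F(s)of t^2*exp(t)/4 1/(2*(s - 1)^3)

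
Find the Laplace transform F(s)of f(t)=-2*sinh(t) -2/(s^2 - 1)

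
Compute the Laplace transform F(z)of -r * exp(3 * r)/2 -1/(2 * (z - 3)^2)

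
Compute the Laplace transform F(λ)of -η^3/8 -3/(4*λ^4)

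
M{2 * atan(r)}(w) -pi * sec(pi * w/2)/w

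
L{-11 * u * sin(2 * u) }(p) -44 * p/(p^2+4) ^2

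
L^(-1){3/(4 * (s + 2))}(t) 3 * exp(-2 * t)/4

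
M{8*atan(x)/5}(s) -4*pi*sec(pi*s/2)/(5*s)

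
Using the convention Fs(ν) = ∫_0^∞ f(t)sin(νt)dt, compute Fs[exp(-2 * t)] ν/(ν^2 + 4)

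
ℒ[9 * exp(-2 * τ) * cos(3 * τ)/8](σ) 9 * (σ + 2)/(8 * ((σ + 2)^2 + 9))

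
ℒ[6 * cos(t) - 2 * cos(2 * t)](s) 6 * s/(s^2 + 1) - 2 * s/(s^2 + 4)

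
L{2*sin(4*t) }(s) 8/(s^2 + 16) 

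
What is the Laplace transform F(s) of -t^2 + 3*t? 3/s^2 - 2/s^3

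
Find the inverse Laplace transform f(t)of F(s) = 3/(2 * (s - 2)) 3 * exp(2 * t)/2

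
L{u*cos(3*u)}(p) (p^2 - 9)/(p^2 + 9)^2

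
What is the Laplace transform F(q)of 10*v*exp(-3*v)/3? 10/(3*(q + 3)^2)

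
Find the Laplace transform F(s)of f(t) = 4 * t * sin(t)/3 8 * s/(3 * (s^2 + 1)^2)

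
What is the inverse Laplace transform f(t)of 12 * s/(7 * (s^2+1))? 12 * cos(t)/7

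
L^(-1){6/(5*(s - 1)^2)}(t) 6*t*exp(t)/5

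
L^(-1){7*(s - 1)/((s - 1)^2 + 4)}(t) 7*exp(t)*cos(2*t)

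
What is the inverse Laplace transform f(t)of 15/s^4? 5*t^3/2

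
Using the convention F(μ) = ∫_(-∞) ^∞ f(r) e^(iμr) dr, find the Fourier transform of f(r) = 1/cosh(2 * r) pi/(2 * cosh(pi * μ/4) ) 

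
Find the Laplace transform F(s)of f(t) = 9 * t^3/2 27/s^4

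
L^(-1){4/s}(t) 4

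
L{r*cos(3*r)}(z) (z^2 - 9)/(z^2 + 9)^2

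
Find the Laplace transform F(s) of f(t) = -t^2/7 -2/(7*s^3) 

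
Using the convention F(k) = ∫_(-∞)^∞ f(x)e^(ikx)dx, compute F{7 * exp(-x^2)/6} 7 * sqrt(pi) * exp(-k^2/4)/6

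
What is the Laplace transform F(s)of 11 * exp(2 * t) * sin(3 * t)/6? 11/(2 * ((s - 2)^2 + 9))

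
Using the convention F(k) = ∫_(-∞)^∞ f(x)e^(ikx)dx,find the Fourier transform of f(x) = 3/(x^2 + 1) 3*pi*exp(-Abs(k))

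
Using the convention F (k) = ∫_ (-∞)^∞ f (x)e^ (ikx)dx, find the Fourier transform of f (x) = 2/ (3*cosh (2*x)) pi/ (3*cosh (pi*k/4))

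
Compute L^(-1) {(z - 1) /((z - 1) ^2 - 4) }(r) exp(r)*cosh(2*r) 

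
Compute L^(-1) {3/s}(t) 3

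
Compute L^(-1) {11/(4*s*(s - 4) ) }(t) 11*exp(2*t)*sinh(2*t) /8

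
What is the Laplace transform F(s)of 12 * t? 12/s^2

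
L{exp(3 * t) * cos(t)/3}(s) (s - 3)/(3 * ((s - 3)^2 + 1))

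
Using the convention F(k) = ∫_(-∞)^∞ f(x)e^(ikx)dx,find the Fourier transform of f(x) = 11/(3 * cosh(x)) 11 * pi/(3 * cosh(pi * k/2))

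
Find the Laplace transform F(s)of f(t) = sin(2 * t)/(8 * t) atan(2/s)/8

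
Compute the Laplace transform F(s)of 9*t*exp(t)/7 9/(7*(s - 1)^2)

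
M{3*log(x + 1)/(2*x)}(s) -3*pi*csc(pi*s)/(2*s - 2)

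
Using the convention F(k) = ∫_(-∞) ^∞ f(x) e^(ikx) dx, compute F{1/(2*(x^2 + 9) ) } pi*exp(-3*Abs(k) ) /6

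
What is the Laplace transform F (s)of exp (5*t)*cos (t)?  (s - 5)/ ( (s - 5)^2+1)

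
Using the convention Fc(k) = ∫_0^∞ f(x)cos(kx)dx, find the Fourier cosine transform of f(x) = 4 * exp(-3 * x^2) 2 * sqrt(3) * sqrt(pi) * exp(-k^2/12)/3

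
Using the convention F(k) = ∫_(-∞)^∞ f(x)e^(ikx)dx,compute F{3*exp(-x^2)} 3*sqrt(pi)*exp(-k^2/4)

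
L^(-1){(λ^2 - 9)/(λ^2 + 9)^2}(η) η*cos(3*η)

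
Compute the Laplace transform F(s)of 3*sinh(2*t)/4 3/(2*(s^2 - 4))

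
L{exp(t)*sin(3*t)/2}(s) 3/(2*((s - 1)^2+9))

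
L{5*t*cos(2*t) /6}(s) 5*(s^2-4) /(6*(s^2 + 4) ^2) 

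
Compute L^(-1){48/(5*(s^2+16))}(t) 12*sin(4*t)/5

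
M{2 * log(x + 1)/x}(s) -2 * pi * csc(pi * s)/(s - 1)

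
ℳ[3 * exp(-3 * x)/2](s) 3^(1 - s) * gamma(s)/2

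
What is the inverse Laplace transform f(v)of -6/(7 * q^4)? -v^3/7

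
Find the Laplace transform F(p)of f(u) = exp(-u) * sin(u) 1/((p + 1)^2 + 1)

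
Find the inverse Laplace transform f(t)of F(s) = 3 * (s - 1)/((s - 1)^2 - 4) 3 * exp(t) * cosh(2 * t)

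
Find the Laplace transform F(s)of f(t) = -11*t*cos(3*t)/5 11*(9 - s^2)/(5*(s^2 + 9)^2)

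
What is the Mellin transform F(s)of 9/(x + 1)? 9 * pi * csc(pi * s)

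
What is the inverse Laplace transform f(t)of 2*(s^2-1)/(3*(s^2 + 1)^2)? 2*t*cos(t)/3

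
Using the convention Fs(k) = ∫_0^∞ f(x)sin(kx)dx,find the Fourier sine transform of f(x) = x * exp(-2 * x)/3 4 * k/(3 * (k^2 + 4)^2)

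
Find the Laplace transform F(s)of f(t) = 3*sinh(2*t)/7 6/(7*(s^2 - 4))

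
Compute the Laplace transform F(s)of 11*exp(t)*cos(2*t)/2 11*(s - 1)/(2*((s - 1)^2 + 4))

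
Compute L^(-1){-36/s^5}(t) -3 * t^4/2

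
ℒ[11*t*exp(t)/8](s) 11/(8*(s - 1)^2)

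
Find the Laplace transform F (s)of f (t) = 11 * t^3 66/s^4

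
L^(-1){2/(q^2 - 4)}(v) sinh(2 * v)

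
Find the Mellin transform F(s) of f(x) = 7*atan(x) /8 -7*pi*sec(pi*s/2) /(16*s) 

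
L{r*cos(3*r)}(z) (z^2 - 9)/(z^2 + 9)^2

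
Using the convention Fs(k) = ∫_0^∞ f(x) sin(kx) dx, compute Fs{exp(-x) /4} k/(4*(k^2 + 1) ) 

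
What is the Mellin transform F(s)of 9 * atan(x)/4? -9 * pi * sec(pi * s/2)/(8 * s)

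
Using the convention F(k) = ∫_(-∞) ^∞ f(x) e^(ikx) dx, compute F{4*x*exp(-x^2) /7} 2*I*sqrt(pi)*k*exp(-k^2/4) /7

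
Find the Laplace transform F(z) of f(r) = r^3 6/z^4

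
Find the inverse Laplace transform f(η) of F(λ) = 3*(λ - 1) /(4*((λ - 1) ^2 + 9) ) 3*exp(η)*cos(3*η) /4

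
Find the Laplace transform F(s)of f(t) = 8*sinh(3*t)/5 24/(5*(s^2 - 9))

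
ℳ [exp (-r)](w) gamma (w) 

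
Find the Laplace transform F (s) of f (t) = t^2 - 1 2/s^3 - 1/s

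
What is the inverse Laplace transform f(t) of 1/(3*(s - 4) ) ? exp(4*t) /3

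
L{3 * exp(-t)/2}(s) 3/(2 * (s + 1))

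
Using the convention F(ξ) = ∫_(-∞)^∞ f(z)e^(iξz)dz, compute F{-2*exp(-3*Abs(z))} -12/(ξ^2 + 9)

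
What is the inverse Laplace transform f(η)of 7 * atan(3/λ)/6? 7 * sin(3 * η)/(6 * η)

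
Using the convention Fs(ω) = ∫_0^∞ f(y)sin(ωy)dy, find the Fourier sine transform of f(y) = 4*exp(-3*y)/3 4*ω/(3*(ω^2 + 9))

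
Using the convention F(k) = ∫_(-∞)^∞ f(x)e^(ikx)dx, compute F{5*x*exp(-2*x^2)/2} 5*sqrt(2)*I*sqrt(pi)*k*exp(-k^2/8)/16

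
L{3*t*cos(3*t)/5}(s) 3*(s^2-9)/(5*(s^2+9)^2)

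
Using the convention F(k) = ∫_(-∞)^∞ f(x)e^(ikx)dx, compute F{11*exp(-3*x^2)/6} 11*sqrt(3)*sqrt(pi)*exp(-k^2/12)/18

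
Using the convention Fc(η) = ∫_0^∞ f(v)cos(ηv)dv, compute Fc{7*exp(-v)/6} 7/(6*(η^2 + 1))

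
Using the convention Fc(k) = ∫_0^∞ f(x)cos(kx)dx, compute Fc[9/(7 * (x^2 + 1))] 9 * pi * exp(-k)/14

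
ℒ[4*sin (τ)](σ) 4/ (σ^2 + 1)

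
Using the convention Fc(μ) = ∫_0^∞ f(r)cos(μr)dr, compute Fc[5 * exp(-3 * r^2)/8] 5 * sqrt(3) * sqrt(pi) * exp(-μ^2/12)/48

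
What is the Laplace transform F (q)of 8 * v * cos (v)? 8 * (q^2 - 1)/ (q^2 + 1)^2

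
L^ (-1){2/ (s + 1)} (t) 2 * exp (-t)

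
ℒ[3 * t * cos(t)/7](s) 3 * (s^2 - 1)/(7 * (s^2 + 1)^2)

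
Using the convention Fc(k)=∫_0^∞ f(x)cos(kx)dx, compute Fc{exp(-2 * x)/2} 1/(k^2 + 4)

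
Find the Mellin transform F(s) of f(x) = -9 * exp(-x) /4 -9 * gamma(s) /4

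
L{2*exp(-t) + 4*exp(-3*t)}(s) 4/(s + 3) + 2/(s + 1)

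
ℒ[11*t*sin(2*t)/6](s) 22*s/(3*(s^2 + 4)^2)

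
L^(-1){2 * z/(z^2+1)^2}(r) r * sin(r)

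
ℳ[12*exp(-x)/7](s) 12*gamma(s)/7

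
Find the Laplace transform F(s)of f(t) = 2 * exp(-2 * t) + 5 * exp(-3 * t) 2/(s + 2) + 5/(s + 3)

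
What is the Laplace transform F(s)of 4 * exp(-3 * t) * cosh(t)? 4 * (s + 3)/((s + 3)^2 - 1)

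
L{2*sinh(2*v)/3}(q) 4/(3*(q^2 - 4))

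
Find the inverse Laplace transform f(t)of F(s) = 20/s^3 10*t^2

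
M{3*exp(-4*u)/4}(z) 3*gamma(z)/(4*2^(2*z))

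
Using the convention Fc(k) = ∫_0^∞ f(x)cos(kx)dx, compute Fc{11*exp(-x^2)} 11*sqrt(pi)*exp(-k^2/4)/2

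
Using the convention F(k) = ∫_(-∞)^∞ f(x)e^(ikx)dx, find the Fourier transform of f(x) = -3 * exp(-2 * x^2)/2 -3 * sqrt(2) * sqrt(pi) * exp(-k^2/8)/4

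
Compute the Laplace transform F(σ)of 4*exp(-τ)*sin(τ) 4/((σ + 1)^2 + 1)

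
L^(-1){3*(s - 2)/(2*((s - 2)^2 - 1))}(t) 3*exp(2*t)*cosh(t)/2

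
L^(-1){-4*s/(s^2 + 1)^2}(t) -2*t*sin(t)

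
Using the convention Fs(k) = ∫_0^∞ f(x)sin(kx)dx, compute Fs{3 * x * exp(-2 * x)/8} 3 * k/(2 * (k^2 + 4)^2)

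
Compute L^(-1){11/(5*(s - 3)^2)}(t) 11*t*exp(3*t)/5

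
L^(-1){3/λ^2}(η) 3 * η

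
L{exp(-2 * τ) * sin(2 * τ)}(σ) 2/((σ + 2)^2 + 4)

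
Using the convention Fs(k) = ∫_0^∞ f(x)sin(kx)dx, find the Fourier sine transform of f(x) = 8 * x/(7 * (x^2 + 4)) 4 * pi * exp(-2 * k)/7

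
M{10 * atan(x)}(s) -5 * pi * sec(pi * s/2)/s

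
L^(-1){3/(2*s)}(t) 3/2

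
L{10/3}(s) 10/(3*s)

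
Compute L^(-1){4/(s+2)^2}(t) 4 * t * exp(-2 * t)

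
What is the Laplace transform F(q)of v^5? 120/q^6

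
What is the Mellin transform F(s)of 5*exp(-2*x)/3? 5*gamma(s)/(3*2^s)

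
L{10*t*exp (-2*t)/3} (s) 10/ (3*(s + 2)^2)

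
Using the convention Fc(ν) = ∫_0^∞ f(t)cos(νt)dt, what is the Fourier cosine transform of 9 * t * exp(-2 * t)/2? 9 * (4 - ν^2)/(2 * (ν^2 + 4)^2)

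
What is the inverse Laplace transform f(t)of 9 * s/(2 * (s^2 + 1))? 9 * cos(t)/2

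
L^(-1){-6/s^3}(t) -3*t^2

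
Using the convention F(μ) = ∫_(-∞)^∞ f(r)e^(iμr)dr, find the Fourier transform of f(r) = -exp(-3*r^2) -sqrt(3)*sqrt(pi)*exp(-μ^2/12)/3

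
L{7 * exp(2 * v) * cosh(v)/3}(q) 7 * (q - 2)/(3 * ((q - 2)^2 - 1))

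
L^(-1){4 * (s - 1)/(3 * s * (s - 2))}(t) 4 * exp(t) * cosh(t)/3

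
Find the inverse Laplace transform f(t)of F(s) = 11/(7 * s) 11/7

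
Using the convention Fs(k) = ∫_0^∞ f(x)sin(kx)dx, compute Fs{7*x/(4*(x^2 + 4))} 7*pi*exp(-2*k)/8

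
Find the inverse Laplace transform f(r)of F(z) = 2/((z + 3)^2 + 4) exp(-3*r)*sin(2*r)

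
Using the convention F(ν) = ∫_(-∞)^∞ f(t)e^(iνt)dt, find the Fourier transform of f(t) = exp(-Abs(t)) 2/(ν^2 + 1)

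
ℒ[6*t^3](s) 36/s^4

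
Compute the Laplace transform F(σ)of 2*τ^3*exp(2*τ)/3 4/(σ - 2)^4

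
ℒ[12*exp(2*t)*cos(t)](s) 12*(s - 2)/((s - 2)^2 + 1)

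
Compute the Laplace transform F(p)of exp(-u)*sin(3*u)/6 1/(2*((p + 1)^2 + 9))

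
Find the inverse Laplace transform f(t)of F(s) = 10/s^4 5*t^3/3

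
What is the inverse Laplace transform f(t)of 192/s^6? 8*t^5/5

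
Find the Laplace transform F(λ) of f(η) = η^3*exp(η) 6/(λ - 1) ^4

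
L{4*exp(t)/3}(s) 4/(3*(s - 1))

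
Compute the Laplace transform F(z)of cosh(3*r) z/(z^2 - 9)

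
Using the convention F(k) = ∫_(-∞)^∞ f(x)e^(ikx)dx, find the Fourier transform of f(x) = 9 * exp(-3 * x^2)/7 3 * sqrt(3) * sqrt(pi) * exp(-k^2/12)/7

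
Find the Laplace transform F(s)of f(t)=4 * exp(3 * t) 4/(s - 3)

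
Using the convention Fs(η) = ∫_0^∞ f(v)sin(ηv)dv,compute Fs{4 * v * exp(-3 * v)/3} 8 * η/(η^2 + 9)^2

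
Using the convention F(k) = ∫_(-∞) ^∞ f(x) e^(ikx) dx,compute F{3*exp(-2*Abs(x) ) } 12/(k^2 + 4) 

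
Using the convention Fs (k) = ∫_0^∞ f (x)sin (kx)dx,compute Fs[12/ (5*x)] 6*pi/5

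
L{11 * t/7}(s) 11/(7 * s^2)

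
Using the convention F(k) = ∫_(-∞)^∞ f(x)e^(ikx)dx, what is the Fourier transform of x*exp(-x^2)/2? I*sqrt(pi)*k*exp(-k^2/4)/4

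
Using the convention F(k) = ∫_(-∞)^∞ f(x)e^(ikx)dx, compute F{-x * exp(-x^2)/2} -I * sqrt(pi) * k * exp(-k^2/4)/4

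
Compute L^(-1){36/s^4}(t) 6*t^3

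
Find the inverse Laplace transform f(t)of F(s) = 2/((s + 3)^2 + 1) 2*exp(-3*t)*sin(t)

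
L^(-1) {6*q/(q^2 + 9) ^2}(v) v*sin(3*v) 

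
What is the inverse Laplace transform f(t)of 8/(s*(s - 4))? 4*exp(2*t)*sinh(2*t)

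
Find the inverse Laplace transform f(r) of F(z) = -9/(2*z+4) -9*exp(-2*r) /2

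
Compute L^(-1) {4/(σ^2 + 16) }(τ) sin(4*τ) 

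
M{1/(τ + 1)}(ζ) pi * csc(pi * ζ)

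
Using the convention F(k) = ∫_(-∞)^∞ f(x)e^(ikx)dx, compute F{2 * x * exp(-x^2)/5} I * sqrt(pi) * k * exp(-k^2/4)/5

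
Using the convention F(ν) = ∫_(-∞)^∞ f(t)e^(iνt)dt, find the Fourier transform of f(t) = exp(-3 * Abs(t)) 6/(ν^2 + 9)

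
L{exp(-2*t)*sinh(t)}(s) 1/((s + 2)^2 - 1)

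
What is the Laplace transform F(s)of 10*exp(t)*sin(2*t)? 20/((s - 1)^2 + 4)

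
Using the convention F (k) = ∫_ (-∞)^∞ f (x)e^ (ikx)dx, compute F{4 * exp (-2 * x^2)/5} 2 * sqrt (2) * sqrt (pi) * exp (-k^2/8)/5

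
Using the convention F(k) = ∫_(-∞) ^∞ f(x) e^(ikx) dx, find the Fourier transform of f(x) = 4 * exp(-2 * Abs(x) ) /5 16/(5 * (k^2 + 4) ) 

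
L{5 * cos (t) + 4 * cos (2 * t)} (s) 4 * s/ (s^2 + 4) + 5 * s/ (s^2 + 1)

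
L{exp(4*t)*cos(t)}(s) (s - 4)/((s - 4)^2 + 1)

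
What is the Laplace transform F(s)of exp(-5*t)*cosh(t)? (s + 5)/((s + 5)^2 - 1)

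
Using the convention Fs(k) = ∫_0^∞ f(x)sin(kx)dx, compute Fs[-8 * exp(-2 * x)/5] -8 * k/(5 * k^2 + 20)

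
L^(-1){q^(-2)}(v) v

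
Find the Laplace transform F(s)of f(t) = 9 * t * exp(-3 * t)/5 9/(5 * (s+3)^2)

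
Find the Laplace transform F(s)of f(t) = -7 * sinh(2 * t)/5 -14/(5 * s^2 - 20)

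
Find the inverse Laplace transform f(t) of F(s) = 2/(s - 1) 2 * exp(t) 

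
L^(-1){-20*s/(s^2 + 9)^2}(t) -10*t*sin(3*t)/3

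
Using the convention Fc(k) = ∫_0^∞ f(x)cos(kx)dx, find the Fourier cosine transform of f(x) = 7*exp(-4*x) 28/(k^2 + 16)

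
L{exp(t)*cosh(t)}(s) (s - 1)/(s*(s - 2))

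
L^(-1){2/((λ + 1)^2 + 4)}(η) exp(-η)*sin(2*η)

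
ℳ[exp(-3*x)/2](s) gamma(s)/(2*3^s)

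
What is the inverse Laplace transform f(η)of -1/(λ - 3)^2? -η * exp(3 * η)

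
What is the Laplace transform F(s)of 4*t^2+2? 2/s+8/s^3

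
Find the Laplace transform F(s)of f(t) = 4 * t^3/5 24/(5 * s^4)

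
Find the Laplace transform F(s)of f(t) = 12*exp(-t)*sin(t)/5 12/(5*((s + 1)^2 + 1))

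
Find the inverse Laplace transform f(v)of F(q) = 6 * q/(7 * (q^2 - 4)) 6 * cosh(2 * v)/7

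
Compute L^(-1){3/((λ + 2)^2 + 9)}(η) exp(-2 * η) * sin(3 * η)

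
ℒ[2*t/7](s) 2/(7*s^2)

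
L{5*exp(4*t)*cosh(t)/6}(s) 5*(s - 4)/(6*((s - 4)^2 - 1))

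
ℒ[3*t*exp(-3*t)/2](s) 3/(2*(s + 3)^2)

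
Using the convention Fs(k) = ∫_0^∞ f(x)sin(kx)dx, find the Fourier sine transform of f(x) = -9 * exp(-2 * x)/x -9 * atan(k/2)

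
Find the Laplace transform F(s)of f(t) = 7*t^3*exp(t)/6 7/(s - 1)^4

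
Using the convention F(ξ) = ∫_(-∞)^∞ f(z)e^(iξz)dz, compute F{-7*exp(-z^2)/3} -7*sqrt(pi)*exp(-ξ^2/4)/3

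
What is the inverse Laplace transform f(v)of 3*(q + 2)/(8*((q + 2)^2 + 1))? 3*exp(-2*v)*cos(v)/8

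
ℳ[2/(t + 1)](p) 2*pi*csc(pi*p)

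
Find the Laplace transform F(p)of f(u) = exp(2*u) 1/(p - 2)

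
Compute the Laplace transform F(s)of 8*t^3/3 16/s^4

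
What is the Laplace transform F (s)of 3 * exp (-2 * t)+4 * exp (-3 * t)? 3/ (s+2)+4/ (s+3)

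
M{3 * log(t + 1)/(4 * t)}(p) -3 * pi * csc(pi * p)/(4 * p - 4)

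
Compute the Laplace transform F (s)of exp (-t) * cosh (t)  (s + 1)/ (s * (s + 2))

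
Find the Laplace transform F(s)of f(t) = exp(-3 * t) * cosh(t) (s + 3)/((s + 3)^2-1)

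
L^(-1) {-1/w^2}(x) -x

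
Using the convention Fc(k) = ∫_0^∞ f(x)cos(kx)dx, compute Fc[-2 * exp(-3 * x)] -6/(k^2 + 9)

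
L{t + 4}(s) s^(-2) + 4/s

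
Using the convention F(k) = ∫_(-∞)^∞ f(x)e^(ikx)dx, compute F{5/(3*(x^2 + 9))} 5*pi*exp(-3*Abs(k))/9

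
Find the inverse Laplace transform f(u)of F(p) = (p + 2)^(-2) u * exp(-2 * u)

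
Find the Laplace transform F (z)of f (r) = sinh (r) 1/ (z^2-1)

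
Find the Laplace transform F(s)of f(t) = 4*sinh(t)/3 4/(3*(s^2 - 1))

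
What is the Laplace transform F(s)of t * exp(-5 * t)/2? 1/(2 * (s + 5)^2)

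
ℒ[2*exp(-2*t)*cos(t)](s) 2*(s + 2)/((s + 2)^2 + 1)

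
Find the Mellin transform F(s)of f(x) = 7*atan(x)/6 -7*pi*sec(pi*s/2)/(12*s)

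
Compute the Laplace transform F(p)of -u -1/p^2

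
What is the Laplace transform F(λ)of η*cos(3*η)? (λ^2 - 9)/(λ^2 + 9)^2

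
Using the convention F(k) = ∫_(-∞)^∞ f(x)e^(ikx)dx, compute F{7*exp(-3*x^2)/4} 7*sqrt(3)*sqrt(pi)*exp(-k^2/12)/12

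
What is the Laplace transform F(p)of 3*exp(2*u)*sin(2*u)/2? 3/((p - 2)^2 + 4)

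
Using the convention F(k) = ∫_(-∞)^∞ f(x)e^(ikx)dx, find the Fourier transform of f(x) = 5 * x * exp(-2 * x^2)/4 5 * sqrt(2) * I * sqrt(pi) * k * exp(-k^2/8)/32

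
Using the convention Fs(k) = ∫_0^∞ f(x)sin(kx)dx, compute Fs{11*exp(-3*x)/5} 11*k/(5*(k^2 + 9))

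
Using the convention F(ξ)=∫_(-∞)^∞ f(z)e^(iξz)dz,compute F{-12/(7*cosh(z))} -12*pi/(7*cosh(pi*ξ/2))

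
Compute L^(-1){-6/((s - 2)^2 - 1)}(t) -6*exp(2*t)*sinh(t)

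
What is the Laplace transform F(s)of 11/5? 11/(5*s)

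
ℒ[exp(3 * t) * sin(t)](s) 1/((s - 3)^2 + 1)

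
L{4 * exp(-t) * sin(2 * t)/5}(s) 8/(5 * ((s+1)^2+4))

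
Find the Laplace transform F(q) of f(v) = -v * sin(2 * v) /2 -2 * q/(q^2 + 4) ^2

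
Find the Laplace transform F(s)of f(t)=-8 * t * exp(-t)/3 -8/(3 * (s + 1)^2)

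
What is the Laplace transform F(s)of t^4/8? 3/s^5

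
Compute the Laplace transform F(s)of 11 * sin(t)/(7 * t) 11 * atan(1/s)/7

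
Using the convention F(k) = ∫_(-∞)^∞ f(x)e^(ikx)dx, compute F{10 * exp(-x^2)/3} 10 * sqrt(pi) * exp(-k^2/4)/3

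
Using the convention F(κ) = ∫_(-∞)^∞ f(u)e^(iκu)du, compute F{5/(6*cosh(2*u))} 5*pi/(12*cosh(pi*κ/4))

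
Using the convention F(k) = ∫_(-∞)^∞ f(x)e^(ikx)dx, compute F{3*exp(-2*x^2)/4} 3*sqrt(2)*sqrt(pi)*exp(-k^2/8)/8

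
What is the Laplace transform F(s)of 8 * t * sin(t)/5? 16 * s/(5 * (s^2 + 1)^2)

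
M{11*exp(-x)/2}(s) 11*gamma(s)/2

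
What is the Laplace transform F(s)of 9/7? 9/(7 * s)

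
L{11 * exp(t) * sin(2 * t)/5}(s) 22/(5 * ((s - 1)^2+4))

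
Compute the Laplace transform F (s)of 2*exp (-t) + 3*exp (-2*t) 2/ (s + 1) + 3/ (s + 2)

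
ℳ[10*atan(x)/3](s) -5*pi*sec(pi*s/2)/(3*s)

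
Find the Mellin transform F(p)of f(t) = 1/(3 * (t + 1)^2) (-pi * p + pi)/(3 * sin(pi * p))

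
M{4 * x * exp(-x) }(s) 4 * gamma(s+1) 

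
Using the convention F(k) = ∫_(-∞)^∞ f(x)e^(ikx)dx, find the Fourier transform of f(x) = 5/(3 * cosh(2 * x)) 5 * pi/(6 * cosh(pi * k/4))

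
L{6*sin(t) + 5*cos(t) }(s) 6/(s^2 + 1) + 5*s/(s^2 + 1) 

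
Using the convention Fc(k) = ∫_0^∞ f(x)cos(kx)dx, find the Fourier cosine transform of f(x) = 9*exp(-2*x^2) 9*sqrt(2)*sqrt(pi)*exp(-k^2/8)/4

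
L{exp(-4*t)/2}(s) 1/(2*(s+4))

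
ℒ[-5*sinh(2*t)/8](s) -5/(4*s^2 - 16)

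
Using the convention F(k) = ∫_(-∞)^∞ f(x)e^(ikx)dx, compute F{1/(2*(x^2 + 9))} pi*exp(-3*Abs(k))/6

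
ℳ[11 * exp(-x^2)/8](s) 11 * gamma(s/2)/16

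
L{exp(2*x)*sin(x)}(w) 1/((w - 2)^2 + 1)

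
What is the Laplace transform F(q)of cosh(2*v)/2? q/(2*(q^2 - 4))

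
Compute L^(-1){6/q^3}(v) 3 * v^2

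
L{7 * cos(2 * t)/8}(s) 7 * s/(8 * (s^2 + 4))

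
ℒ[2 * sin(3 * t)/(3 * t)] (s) 2 * atan(3/s)/3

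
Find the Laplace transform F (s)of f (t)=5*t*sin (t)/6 5*s/ (3*(s^2 + 1)^2)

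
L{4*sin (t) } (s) 4/ (s^2+1) 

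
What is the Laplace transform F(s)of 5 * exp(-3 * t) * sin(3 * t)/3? 5/((s + 3)^2 + 9)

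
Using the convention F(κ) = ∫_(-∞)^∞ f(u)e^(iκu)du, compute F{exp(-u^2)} sqrt(pi) * exp(-κ^2/4)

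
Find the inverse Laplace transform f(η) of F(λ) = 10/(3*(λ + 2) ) 10*exp(-2*η) /3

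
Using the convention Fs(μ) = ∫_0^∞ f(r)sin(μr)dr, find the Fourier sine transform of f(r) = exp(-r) μ/(μ^2 + 1)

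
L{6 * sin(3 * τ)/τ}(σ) 6 * atan(3/σ)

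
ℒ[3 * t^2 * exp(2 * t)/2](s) 3/(s - 2)^3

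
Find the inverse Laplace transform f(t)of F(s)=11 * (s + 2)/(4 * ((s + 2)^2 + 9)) 11 * exp(-2 * t) * cos(3 * t)/4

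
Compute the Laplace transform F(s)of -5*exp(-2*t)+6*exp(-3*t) 6/(s+3) - 5/(s+2)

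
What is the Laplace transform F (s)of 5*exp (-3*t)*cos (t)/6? 5*(s+3)/ (6*( (s+3)^2+1))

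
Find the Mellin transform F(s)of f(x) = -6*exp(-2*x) -6*gamma(s)/2^s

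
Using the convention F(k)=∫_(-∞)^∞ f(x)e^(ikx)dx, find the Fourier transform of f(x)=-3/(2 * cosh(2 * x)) -3 * pi/(4 * cosh(pi * k/4))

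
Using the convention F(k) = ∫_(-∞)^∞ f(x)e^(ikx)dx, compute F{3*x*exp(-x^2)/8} 3*I*sqrt(pi)*k*exp(-k^2/4)/16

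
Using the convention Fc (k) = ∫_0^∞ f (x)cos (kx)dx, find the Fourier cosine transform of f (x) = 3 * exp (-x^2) 3 * sqrt (pi) * exp (-k^2/4)/2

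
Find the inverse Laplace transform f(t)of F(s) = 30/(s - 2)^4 5*t^3*exp(2*t)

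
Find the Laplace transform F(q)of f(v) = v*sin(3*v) 6*q/(q^2 + 9)^2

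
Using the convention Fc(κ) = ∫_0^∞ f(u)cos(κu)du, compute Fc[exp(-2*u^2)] sqrt(2)*sqrt(pi)*exp(-κ^2/8)/4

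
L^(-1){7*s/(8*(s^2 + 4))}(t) 7*cos(2*t)/8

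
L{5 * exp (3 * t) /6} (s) 5/ (6 * (s - 3) ) 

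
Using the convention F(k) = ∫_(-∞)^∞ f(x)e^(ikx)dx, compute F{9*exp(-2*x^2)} 9*sqrt(2)*sqrt(pi)*exp(-k^2/8)/2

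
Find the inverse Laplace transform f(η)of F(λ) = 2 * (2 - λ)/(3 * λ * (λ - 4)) -2 * exp(2 * η) * cosh(2 * η)/3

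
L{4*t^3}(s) 24/s^4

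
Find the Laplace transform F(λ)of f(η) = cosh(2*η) λ/(λ^2-4)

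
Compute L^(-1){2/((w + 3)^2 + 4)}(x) exp(-3*x)*sin(2*x)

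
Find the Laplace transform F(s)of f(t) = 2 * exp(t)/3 2/(3 * (s - 1))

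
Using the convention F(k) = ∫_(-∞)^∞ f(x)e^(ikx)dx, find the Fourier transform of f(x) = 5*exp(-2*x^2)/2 5*sqrt(2)*sqrt(pi)*exp(-k^2/8)/4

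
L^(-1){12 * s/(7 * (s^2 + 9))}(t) 12 * cos(3 * t)/7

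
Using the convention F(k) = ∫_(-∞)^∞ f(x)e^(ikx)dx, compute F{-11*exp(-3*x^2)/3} -11*sqrt(3)*sqrt(pi)*exp(-k^2/12)/9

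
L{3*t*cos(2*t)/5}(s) 3*(s^2 - 4)/(5*(s^2 + 4)^2)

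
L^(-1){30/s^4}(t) 5 * t^3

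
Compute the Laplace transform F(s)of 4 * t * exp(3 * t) 4/(s - 3)^2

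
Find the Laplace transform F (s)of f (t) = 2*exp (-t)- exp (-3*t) 2/ (s+1) - 1/ (s+3)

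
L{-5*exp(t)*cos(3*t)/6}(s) 5*(1 - s)/(6*((s - 1)^2 + 9))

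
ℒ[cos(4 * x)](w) w/(w^2 + 16)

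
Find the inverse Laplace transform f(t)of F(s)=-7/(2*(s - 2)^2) -7*t*exp(2*t)/2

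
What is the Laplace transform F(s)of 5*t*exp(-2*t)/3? 5/(3*(s+2)^2)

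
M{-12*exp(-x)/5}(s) -12*gamma(s)/5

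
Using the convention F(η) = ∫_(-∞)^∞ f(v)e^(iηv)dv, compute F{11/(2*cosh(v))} 11*pi/(2*cosh(pi*η/2))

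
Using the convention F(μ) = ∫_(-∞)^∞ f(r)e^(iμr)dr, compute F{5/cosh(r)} 5*pi/cosh(pi*μ/2)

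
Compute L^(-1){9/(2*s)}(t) 9/2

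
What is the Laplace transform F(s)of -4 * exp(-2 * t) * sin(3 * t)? -12/((s + 2)^2 + 9)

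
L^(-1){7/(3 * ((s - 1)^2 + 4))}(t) 7 * exp(t) * sin(2 * t)/6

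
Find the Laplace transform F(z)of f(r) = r z^(-2)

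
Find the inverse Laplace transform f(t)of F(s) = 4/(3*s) 4/3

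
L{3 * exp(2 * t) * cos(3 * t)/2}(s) 3 * (s - 2)/(2 * ((s - 2)^2+9))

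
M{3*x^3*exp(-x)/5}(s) 3*gamma(s + 3)/5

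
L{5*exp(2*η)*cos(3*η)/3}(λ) 5*(λ - 2)/(3*((λ - 2)^2 + 9))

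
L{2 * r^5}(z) 240/z^6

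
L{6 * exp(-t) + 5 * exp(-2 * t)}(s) 6/(s + 1) + 5/(s + 2)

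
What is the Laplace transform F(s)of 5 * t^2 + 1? 10/s^3 + 1/s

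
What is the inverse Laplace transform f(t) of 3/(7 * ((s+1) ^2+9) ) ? exp(-t) * sin(3 * t) /7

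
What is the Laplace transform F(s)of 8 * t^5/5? 192/s^6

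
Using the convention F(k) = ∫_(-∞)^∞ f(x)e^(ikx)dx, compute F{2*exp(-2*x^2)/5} sqrt(2)*sqrt(pi)*exp(-k^2/8)/5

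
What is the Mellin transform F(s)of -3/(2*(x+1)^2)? 3*pi*(s - 1)/(2*sin(pi*s))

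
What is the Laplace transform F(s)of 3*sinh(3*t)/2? 9/(2*(s^2 - 9))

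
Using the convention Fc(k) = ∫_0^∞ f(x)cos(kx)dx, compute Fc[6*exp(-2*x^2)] 3*sqrt(2)*sqrt(pi)*exp(-k^2/8)/2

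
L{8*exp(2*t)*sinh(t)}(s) 8/((s - 2)^2-1)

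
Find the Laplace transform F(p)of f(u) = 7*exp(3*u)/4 7/(4*(p - 3))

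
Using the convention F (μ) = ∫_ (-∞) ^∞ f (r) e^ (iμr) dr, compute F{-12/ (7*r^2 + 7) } -12*pi*exp (-Abs (μ) ) /7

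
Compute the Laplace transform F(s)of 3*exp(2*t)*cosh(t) 3*(s - 2)/((s - 2)^2 - 1)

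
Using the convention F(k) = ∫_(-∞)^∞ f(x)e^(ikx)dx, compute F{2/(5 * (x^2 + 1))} 2 * pi * exp(-Abs(k))/5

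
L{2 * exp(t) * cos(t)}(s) 2 * (s - 1)/((s - 1)^2 + 1)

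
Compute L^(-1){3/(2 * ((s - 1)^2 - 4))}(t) 3 * exp(t) * sinh(2 * t)/4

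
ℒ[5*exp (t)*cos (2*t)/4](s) 5*(s - 1)/ (4*( (s - 1)^2+4))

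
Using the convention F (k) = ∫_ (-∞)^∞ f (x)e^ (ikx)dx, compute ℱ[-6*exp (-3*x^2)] -2*sqrt (3)*sqrt (pi)*exp (-k^2/12)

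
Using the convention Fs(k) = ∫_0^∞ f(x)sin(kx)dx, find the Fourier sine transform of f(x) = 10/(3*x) 5*pi/3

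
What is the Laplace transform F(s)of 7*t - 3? 7/s^2 - 3/s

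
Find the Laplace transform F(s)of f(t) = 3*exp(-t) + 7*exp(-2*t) 7/(s + 2) + 3/(s + 1)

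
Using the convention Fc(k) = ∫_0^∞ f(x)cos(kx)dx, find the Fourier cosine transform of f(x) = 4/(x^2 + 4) pi * exp(-2 * k)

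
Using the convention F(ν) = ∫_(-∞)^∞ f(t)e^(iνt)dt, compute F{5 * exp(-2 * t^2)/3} 5 * sqrt(2) * sqrt(pi) * exp(-ν^2/8)/6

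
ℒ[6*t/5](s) 6/ (5*s^2)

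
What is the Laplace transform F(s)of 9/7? 9/(7*s)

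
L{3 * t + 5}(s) 3/s^2 + 5/s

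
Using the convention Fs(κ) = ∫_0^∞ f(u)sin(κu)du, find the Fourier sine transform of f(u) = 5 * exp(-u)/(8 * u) 5 * atan(κ)/8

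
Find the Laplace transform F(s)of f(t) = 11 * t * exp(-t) 11/(s + 1)^2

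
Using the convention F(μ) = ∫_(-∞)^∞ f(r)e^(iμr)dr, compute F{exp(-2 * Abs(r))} 4/(μ^2 + 4)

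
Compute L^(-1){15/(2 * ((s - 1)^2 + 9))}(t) 5 * exp(t) * sin(3 * t)/2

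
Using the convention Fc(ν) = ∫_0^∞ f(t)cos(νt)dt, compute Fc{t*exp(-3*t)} (9 - ν^2)/(ν^2 + 9)^2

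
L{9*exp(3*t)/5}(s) 9/(5*(s - 3))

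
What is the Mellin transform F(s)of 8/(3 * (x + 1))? 8 * pi * csc(pi * s)/3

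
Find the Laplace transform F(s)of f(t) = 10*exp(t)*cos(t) 10*(s - 1)/((s - 1)^2 + 1)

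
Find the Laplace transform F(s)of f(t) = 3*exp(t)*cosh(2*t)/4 3*(s - 1)/(4*((s - 1)^2 - 4))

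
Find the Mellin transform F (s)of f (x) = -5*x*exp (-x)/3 -5*gamma (s+1)/3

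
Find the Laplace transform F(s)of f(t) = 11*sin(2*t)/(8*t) 11*atan(2/s)/8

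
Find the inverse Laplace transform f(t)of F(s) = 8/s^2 8*t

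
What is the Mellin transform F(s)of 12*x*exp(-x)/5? 12*gamma(s + 1)/5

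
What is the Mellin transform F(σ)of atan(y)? -pi * sec(pi * σ/2)/(2 * σ)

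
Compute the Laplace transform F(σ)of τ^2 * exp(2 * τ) 2/(σ - 2)^3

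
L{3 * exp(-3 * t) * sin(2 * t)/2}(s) 3/((s + 3)^2 + 4)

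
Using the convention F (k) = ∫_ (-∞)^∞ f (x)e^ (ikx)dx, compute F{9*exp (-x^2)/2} 9*sqrt (pi)*exp (-k^2/4)/2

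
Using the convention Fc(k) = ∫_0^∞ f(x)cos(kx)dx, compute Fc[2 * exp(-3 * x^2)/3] sqrt(3) * sqrt(pi) * exp(-k^2/12)/9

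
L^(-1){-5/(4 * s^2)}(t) -5 * t/4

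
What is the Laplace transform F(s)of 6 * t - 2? 6/s^2-2/s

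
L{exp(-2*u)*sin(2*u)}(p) 2/((p+2)^2+4)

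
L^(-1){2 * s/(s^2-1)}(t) 2 * cosh(t)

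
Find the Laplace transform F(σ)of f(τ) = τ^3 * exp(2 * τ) 6/(σ - 2)^4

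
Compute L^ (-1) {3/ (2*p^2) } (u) 3*u/2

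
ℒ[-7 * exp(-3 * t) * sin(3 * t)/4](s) -21/(4 * (s+3)^2+36)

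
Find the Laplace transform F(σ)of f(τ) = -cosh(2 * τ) -σ/(σ^2 - 4)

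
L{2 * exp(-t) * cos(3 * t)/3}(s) 2 * (s + 1)/(3 * ((s + 1)^2 + 9))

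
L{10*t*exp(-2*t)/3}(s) 10/(3*(s + 2)^2)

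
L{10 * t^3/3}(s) 20/s^4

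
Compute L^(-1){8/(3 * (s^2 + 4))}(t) 4 * sin(2 * t)/3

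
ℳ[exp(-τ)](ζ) gamma(ζ)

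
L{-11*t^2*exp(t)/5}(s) -22/(5*(s - 1)^3)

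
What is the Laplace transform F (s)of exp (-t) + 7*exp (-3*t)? 7/ (s + 3) + 1/ (s + 1)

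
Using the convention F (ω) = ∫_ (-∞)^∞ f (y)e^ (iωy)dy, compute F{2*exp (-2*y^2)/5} sqrt (2)*sqrt (pi)*exp (-ω^2/8)/5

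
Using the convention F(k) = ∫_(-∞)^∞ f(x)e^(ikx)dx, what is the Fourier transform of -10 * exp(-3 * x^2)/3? -10 * sqrt(3) * sqrt(pi) * exp(-k^2/12)/9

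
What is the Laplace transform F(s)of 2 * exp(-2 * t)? 2/(s + 2)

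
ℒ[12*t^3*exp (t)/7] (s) 72/ (7*(s - 1)^4)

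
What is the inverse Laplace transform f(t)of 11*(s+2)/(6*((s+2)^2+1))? 11*exp(-2*t)*cos(t)/6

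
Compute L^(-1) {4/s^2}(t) 4*t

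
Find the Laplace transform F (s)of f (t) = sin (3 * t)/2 3/ (2 * (s^2 + 9))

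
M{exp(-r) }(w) gamma(w) 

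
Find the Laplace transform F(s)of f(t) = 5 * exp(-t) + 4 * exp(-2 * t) 4/(s + 2) + 5/(s + 1)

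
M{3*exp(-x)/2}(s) 3*gamma(s)/2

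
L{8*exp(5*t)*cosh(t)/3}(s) 8*(s - 5)/(3*((s - 5)^2-1))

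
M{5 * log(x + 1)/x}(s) -5 * pi * csc(pi * s)/(s - 1)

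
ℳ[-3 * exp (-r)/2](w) -3 * gamma (w)/2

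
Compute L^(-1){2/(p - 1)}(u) 2*exp(u)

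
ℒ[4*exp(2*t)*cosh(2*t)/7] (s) 4*(s - 2)/(7*s*(s - 4))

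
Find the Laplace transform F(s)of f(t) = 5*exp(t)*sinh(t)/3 5/(3*s*(s - 2))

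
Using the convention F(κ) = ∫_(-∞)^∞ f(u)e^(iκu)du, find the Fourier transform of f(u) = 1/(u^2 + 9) pi*exp(-3*Abs(κ))/3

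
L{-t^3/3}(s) -2/s^4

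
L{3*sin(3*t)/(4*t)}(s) 3*atan(3/s)/4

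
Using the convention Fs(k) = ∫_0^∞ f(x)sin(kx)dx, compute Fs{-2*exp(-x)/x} -2*atan(k)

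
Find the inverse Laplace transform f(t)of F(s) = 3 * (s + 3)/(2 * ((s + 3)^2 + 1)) 3 * exp(-3 * t) * cos(t)/2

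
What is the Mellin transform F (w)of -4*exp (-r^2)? -2*gamma (w/2)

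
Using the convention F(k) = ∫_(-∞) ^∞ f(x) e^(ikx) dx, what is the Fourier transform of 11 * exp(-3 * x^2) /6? 11 * sqrt(3) * sqrt(pi) * exp(-k^2/12) /18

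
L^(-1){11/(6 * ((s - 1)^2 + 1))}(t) 11 * exp(t) * sin(t)/6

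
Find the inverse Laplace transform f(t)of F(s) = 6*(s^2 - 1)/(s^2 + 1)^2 6*t*cos(t)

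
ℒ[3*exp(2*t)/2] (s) 3/(2*(s - 2))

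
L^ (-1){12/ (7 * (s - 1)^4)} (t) 2 * t^3 * exp (t)/7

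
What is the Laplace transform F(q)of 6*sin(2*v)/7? 12/(7*(q^2 + 4))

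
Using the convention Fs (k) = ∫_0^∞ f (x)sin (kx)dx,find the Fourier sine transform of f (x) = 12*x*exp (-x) 24*k/ (k^2 + 1)^2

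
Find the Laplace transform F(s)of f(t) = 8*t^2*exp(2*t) 16/(s - 2)^3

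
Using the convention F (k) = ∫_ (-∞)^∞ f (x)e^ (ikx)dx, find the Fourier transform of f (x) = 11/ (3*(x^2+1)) 11*pi*exp (-Abs (k))/3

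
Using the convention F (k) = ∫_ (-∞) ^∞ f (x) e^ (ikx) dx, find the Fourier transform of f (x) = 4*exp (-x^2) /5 4*sqrt (pi)*exp (-k^2/4) /5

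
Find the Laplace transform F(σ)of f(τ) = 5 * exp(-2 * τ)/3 5/(3 * (σ + 2))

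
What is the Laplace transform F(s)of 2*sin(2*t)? 4/(s^2 + 4)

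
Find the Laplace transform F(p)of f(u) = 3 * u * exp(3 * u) 3/(p - 3)^2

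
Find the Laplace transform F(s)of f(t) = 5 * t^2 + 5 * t 10/s^3 + 5/s^2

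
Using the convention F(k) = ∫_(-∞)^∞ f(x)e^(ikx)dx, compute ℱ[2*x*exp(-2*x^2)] sqrt(2)*I*sqrt(pi)*k*exp(-k^2/8)/4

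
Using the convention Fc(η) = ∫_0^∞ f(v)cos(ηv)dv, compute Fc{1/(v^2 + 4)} pi * exp(-2 * η)/4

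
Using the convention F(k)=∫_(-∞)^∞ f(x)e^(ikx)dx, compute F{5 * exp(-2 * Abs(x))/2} 10/(k^2 + 4)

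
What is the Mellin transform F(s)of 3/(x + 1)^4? gamma(s)*gamma(4 - s)/2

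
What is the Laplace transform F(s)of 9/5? 9/(5 * s)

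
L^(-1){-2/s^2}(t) -2*t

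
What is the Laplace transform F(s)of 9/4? 9/(4 * s)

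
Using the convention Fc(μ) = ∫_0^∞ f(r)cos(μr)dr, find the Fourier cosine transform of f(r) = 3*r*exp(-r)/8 3*(1 - μ^2)/(8*(μ^2 + 1)^2)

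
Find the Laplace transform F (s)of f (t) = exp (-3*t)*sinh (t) 1/ ( (s + 3)^2 - 1)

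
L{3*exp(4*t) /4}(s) 3/(4*(s - 4) ) 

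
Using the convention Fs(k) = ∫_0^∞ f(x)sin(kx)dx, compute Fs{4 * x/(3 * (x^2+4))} 2 * pi * exp(-2 * k)/3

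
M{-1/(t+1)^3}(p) -pi*(p - 2)*(p - 1)/(2*sin(pi*p))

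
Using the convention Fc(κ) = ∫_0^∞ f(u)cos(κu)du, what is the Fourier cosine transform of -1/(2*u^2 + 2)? -pi*exp(-κ)/4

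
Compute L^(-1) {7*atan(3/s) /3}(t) 7*sin(3*t) /(3*t) 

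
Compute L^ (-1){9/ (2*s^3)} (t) 9*t^2/4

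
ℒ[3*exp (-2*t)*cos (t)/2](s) 3*(s + 2)/ (2*( (s + 2)^2 + 1))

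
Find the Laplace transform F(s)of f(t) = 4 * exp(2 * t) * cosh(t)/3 4 * (s - 2)/(3 * ((s - 2)^2 - 1))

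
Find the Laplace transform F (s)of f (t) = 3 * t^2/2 3/s^3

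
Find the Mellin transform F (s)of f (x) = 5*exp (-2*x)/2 5*gamma (s)/ (2*2^s)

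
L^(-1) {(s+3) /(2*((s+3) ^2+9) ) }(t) exp(-3*t)*cos(3*t) /2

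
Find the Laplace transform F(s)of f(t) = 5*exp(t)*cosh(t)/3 5*(s - 1)/(3*s*(s - 2))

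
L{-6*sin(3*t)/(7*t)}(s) -6*atan(3/s)/7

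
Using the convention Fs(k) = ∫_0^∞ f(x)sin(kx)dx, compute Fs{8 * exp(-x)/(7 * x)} 8 * atan(k)/7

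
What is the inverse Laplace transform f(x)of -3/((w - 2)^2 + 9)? -exp(2 * x) * sin(3 * x)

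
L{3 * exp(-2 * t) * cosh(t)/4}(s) 3 * (s + 2)/(4 * ((s + 2)^2 - 1))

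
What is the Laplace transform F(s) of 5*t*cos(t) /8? 5*(s^2 - 1) /(8*(s^2+1) ^2) 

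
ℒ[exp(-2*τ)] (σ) 1/(σ + 2)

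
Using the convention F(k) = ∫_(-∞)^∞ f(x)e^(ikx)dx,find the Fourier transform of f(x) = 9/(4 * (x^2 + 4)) 9 * pi * exp(-2 * Abs(k))/8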